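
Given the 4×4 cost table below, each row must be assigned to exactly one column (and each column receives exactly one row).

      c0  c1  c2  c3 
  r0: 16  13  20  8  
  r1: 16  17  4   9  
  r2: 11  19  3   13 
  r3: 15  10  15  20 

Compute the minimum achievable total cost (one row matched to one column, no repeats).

optimal assignment: row0→col3 (cost 8), row1→col2 (cost 4), row2→col0 (cost 11), row3→col1 (cost 10)
total = 8 + 4 + 11 + 10 = 33

Minimum assignment cost: 33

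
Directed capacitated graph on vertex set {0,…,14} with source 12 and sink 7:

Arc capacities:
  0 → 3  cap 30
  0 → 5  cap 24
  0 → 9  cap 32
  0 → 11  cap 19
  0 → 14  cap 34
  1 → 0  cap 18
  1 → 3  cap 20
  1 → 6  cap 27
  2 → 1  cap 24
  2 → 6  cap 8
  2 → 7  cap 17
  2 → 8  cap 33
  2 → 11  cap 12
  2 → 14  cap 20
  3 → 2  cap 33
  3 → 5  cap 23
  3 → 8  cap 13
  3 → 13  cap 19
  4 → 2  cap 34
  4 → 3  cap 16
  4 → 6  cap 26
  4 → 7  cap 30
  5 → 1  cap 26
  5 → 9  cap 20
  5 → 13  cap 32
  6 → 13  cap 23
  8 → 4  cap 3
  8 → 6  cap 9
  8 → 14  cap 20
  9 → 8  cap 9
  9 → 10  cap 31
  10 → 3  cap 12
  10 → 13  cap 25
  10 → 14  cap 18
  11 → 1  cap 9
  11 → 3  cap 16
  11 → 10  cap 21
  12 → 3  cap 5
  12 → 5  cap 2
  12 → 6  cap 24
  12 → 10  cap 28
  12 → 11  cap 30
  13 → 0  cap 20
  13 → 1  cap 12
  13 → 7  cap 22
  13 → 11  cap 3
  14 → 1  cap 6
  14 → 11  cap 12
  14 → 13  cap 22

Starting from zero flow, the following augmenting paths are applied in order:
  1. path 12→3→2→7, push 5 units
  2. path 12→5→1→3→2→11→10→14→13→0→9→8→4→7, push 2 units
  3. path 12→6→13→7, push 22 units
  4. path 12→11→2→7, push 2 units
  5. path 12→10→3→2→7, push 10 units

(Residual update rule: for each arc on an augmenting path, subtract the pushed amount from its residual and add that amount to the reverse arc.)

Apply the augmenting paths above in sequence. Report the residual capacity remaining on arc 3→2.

Residual capacity of (3,2): 16

after path 1 (12→3→2→7, push 5): res(3,2)=28
after path 2 (12→5→1→3→2→11→10→14→13→0→9→8→4→7, push 2): res(3,2)=26
after path 3 (12→6→13→7, push 22): res(3,2)=26
after path 4 (12→11→2→7, push 2): res(3,2)=26
after path 5 (12→10→3→2→7, push 10): res(3,2)=16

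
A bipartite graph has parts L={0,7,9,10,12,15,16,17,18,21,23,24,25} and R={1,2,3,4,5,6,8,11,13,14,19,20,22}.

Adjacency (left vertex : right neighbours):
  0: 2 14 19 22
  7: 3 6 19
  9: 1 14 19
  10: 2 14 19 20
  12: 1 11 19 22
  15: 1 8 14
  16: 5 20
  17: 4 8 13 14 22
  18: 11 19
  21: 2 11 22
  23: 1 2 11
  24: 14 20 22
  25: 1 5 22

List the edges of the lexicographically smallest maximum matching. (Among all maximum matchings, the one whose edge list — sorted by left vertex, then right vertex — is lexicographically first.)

|M| = 11 (so the lex-smallest maximum matching has 11 edges)
process left vertices in ascending order; for each, take the smallest-labelled available neighbour that still permits 11 edges overall, or leave it unmatched if none does
lex-smallest matching: {0-2, 7-3, 9-1, 10-14, 12-11, 15-8, 16-5, 17-4, 18-19, 21-22, 24-20}

Lex-smallest maximum matching: {(0,2), (7,3), (9,1), (10,14), (12,11), (15,8), (16,5), (17,4), (18,19), (21,22), (24,20)}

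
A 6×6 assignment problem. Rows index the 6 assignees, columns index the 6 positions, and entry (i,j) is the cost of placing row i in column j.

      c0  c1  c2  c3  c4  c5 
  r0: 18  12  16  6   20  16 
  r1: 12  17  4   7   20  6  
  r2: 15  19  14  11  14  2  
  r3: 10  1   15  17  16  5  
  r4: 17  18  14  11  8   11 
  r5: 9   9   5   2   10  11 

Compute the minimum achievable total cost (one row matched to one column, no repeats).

Minimum assignment cost: 30

optimal assignment: row0→col3 (cost 6), row1→col2 (cost 4), row2→col5 (cost 2), row3→col1 (cost 1), row4→col4 (cost 8), row5→col0 (cost 9)
total = 6 + 4 + 2 + 1 + 8 + 9 = 30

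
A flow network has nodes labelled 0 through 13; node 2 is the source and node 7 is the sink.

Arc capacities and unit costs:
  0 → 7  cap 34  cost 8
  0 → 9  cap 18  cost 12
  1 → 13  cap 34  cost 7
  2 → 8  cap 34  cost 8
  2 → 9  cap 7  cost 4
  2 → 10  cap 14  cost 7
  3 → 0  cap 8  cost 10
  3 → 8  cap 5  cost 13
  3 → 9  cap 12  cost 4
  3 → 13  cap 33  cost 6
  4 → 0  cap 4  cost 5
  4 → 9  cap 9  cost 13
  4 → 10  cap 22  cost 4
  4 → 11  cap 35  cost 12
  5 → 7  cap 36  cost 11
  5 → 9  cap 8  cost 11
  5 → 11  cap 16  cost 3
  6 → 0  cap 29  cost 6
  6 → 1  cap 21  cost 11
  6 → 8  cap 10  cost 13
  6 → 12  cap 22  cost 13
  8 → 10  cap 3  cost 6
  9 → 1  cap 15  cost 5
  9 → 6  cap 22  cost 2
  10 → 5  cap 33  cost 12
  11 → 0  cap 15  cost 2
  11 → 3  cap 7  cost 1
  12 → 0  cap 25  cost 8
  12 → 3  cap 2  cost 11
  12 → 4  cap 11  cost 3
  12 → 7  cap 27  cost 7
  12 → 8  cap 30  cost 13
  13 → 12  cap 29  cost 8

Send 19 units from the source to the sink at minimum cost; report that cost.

shortest-cost path #1: 2→9→6→0→7 push 7 @ unit cost 20 (adds 140)
shortest-cost path #2: 2→10→5→7 push 12 @ unit cost 30 (adds 360)
total cost = 500

Minimum cost for 19 units: 500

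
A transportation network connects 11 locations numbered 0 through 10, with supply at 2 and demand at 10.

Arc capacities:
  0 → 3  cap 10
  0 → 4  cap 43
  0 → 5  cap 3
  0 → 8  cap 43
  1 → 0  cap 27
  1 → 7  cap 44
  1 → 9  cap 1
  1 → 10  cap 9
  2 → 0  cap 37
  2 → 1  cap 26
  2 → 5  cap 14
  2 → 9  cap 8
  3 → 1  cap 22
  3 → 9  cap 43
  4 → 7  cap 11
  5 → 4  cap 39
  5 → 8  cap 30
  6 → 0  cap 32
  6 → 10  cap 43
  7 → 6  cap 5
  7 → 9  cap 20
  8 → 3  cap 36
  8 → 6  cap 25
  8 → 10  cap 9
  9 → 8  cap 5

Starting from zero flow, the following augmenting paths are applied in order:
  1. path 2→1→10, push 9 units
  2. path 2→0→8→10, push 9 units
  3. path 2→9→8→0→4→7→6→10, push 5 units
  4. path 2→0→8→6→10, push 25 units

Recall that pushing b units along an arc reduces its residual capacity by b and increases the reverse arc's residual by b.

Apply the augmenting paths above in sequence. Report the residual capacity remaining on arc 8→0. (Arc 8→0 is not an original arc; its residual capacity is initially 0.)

after path 1 (2→1→10, push 9): res(8,0)=0
after path 2 (2→0→8→10, push 9): res(8,0)=9
after path 3 (2→9→8→0→4→7→6→10, push 5): res(8,0)=4
after path 4 (2→0→8→6→10, push 25): res(8,0)=29

Residual capacity of (8,0): 29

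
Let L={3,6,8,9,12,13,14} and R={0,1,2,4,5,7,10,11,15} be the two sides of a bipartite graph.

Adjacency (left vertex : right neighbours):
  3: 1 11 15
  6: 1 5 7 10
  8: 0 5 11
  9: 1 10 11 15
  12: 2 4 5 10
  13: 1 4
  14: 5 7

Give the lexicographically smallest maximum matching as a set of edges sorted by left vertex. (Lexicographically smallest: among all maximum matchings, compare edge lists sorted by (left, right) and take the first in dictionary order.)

|M| = 7 (so the lex-smallest maximum matching has 7 edges)
process left vertices in ascending order; for each, take the smallest-labelled available neighbour that still permits 7 edges overall, or leave it unmatched if none does
lex-smallest matching: {3-1, 6-5, 8-0, 9-10, 12-2, 13-4, 14-7}

Lex-smallest maximum matching: {(3,1), (6,5), (8,0), (9,10), (12,2), (13,4), (14,7)}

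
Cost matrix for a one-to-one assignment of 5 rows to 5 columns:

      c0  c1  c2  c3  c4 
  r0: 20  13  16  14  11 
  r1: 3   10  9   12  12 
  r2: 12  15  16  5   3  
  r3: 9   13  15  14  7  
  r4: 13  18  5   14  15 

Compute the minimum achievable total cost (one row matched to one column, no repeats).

Minimum assignment cost: 33

optimal assignment: row0→col1 (cost 13), row1→col0 (cost 3), row2→col3 (cost 5), row3→col4 (cost 7), row4→col2 (cost 5)
total = 13 + 3 + 5 + 7 + 5 = 33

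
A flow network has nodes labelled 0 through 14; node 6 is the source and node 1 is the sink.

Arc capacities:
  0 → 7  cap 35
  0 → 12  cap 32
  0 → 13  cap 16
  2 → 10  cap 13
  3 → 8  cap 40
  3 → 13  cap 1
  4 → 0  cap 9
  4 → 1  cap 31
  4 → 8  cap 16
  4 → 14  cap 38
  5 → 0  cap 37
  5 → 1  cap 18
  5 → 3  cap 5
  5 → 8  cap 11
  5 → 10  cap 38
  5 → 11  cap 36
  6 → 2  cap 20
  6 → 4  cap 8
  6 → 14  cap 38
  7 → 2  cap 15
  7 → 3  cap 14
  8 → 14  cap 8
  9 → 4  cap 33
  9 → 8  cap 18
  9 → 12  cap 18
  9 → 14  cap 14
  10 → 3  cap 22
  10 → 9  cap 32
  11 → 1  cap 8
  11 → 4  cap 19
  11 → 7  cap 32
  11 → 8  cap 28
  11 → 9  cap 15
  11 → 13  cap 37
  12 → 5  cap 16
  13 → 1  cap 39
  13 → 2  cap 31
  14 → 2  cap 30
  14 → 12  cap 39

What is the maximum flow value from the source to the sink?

augment #1: 6→4→1 bottleneck 8, total now 8
augment #2: 6→14→12→5→1 bottleneck 16, total now 24
augment #3: 6→2→10→3→13→1 bottleneck 1, total now 25
augment #4: 6→2→10→9→4→1 bottleneck 12, total now 37

Maximum flow value: 37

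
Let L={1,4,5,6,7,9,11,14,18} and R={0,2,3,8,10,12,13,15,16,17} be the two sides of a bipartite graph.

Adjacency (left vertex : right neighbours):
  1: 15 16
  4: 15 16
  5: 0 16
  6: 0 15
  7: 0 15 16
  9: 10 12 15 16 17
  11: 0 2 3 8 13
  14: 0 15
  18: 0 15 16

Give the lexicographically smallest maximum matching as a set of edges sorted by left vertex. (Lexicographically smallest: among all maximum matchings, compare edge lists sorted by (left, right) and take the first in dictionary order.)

|M| = 5 (so the lex-smallest maximum matching has 5 edges)
process left vertices in ascending order; for each, take the smallest-labelled available neighbour that still permits 5 edges overall, or leave it unmatched if none does
lex-smallest matching: {1-15, 4-16, 5-0, 9-10, 11-2}

Lex-smallest maximum matching: {(1,15), (4,16), (5,0), (9,10), (11,2)}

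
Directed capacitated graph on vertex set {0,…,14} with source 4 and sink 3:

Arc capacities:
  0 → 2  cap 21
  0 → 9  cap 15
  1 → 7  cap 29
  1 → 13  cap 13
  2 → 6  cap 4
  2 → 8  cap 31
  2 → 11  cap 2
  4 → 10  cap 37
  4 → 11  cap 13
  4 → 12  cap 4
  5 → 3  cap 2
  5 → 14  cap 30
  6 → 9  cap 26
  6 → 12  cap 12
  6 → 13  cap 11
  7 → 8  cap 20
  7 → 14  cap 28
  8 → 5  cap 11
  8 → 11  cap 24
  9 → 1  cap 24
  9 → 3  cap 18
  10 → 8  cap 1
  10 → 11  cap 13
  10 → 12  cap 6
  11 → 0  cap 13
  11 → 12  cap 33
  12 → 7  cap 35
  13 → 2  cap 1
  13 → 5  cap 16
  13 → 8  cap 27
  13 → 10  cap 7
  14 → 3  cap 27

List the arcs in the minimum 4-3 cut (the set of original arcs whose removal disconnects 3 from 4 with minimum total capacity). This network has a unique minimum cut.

augment #1: 4→10→8→5→3 push 1
augment #2: 4→11→0→9→3 push 13
augment #3: 4→12→7→14→3 push 4
augment #4: 4→10→12→7→14→3 push 6
augment #5: 4→10→11→12→7→14→3 push 13
max flow = 37; residual-reachable set from 4 gives S-side
cut edges (S→T): {(4,11), (4,12), (10,8), (10,11), (10,12)} total cap 37

Min-cut arcs: {(4,11), (4,12), (10,8), (10,11), (10,12)} (total capacity 37)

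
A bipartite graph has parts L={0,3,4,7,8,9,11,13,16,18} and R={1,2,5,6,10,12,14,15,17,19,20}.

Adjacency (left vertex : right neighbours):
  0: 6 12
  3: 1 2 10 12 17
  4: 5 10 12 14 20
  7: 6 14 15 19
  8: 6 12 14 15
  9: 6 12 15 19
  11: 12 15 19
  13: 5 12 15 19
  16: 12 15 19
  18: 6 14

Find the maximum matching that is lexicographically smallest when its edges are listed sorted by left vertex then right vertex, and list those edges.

Lex-smallest maximum matching: {(0,6), (3,1), (4,10), (7,14), (8,12), (9,15), (11,19), (13,5)}

|M| = 8 (so the lex-smallest maximum matching has 8 edges)
process left vertices in ascending order; for each, take the smallest-labelled available neighbour that still permits 8 edges overall, or leave it unmatched if none does
lex-smallest matching: {0-6, 3-1, 4-10, 7-14, 8-12, 9-15, 11-19, 13-5}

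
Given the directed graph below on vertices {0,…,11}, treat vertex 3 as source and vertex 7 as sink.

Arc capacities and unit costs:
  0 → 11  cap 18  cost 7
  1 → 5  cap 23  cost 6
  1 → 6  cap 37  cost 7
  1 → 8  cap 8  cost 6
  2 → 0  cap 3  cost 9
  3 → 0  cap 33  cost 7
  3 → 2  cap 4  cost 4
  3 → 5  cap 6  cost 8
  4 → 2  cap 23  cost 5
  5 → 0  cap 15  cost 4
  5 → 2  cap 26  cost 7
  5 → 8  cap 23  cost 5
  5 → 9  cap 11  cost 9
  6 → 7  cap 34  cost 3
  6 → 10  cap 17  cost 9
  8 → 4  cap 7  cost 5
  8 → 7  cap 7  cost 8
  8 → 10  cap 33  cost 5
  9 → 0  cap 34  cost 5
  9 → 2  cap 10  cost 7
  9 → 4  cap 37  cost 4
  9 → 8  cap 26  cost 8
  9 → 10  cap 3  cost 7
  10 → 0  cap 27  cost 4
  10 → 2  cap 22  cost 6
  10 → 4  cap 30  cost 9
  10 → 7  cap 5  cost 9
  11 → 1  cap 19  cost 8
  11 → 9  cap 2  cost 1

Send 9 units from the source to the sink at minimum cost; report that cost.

Minimum cost for 9 units: 220

shortest-cost path #1: 3→5→8→7 push 6 @ unit cost 21 (adds 126)
shortest-cost path #2: 3→0→11→9→10→7 push 2 @ unit cost 31 (adds 62)
shortest-cost path #3: 3→0→11→1→6→7 push 1 @ unit cost 32 (adds 32)
total cost = 220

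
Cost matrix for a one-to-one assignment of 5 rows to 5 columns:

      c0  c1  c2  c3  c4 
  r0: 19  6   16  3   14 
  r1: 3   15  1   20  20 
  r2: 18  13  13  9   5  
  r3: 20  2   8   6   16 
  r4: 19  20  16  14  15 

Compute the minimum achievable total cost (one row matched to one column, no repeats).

Minimum assignment cost: 29

optimal assignment: row0→col3 (cost 3), row1→col0 (cost 3), row2→col4 (cost 5), row3→col1 (cost 2), row4→col2 (cost 16)
total = 3 + 3 + 5 + 2 + 16 = 29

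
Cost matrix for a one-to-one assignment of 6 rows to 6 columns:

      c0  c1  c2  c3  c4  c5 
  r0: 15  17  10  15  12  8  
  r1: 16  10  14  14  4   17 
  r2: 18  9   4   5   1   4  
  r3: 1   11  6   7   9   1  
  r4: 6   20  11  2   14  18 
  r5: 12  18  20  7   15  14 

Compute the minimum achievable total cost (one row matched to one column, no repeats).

optimal assignment: row0→col2 (cost 10), row1→col1 (cost 10), row2→col4 (cost 1), row3→col5 (cost 1), row4→col0 (cost 6), row5→col3 (cost 7)
total = 10 + 10 + 1 + 1 + 6 + 7 = 35

Minimum assignment cost: 35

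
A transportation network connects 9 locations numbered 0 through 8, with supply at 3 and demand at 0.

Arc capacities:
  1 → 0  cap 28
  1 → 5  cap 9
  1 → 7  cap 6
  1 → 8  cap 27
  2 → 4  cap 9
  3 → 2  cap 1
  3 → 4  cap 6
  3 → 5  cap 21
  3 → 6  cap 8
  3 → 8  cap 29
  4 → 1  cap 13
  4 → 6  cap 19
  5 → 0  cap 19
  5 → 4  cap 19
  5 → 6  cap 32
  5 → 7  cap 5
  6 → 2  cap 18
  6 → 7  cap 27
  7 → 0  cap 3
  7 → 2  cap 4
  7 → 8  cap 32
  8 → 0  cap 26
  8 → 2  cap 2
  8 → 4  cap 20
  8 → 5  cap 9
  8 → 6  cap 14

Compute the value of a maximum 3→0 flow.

augment #1: 3→5→0 bottleneck 19, total now 19
augment #2: 3→8→0 bottleneck 26, total now 45
augment #3: 3→4→1→0 bottleneck 6, total now 51
augment #4: 3→5→7→0 bottleneck 2, total now 53
augment #5: 3→6→7→0 bottleneck 1, total now 54
augment #6: 3→2→4→1→0 bottleneck 1, total now 55
augment #7: 3→8→4→1→0 bottleneck 3, total now 58
augment #8: 3→6→2→4→1→0 bottleneck 3, total now 61

Maximum flow value: 61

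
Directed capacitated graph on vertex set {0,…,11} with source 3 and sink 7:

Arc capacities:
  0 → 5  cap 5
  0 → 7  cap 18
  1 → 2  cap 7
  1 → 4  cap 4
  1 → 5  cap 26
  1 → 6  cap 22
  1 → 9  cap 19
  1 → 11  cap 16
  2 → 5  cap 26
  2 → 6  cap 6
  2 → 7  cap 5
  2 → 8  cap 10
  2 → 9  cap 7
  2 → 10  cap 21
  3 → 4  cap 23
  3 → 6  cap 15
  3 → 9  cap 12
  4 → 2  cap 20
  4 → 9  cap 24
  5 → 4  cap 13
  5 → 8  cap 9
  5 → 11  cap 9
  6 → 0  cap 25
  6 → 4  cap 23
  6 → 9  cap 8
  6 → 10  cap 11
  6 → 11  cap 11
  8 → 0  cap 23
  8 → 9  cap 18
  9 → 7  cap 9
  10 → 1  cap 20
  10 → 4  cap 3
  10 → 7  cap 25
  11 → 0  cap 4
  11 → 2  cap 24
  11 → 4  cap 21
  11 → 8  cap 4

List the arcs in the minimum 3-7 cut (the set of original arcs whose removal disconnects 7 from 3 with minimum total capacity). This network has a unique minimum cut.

augment #1: 3→9→7 push 9
augment #2: 3→4→2→7 push 5
augment #3: 3→6→0→7 push 15
augment #4: 3→4→2→10→7 push 15
max flow = 44; residual-reachable set from 3 gives S-side
cut edges (S→T): {(3,6), (4,2), (9,7)} total cap 44

Min-cut arcs: {(3,6), (4,2), (9,7)} (total capacity 44)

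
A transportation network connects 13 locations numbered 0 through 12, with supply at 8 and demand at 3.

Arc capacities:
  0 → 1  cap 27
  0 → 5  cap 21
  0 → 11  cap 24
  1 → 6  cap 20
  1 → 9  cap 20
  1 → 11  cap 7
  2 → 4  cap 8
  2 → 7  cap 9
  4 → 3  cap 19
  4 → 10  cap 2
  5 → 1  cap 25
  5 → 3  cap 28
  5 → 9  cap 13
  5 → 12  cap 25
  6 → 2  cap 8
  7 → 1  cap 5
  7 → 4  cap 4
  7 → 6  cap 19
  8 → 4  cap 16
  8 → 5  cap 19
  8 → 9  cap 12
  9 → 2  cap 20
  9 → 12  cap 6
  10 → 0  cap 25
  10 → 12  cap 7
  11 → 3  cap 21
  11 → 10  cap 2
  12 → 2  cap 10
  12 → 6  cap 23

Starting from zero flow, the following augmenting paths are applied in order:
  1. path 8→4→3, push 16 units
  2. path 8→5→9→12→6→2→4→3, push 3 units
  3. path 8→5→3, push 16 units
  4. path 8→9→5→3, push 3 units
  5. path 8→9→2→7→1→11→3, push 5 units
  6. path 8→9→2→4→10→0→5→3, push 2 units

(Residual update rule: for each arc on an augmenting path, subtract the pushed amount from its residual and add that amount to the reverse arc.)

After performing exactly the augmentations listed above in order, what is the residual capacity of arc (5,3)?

after path 1 (8→4→3, push 16): res(5,3)=28
after path 2 (8→5→9→12→6→2→4→3, push 3): res(5,3)=28
after path 3 (8→5→3, push 16): res(5,3)=12
after path 4 (8→9→5→3, push 3): res(5,3)=9
after path 5 (8→9→2→7→1→11→3, push 5): res(5,3)=9
after path 6 (8→9→2→4→10→0→5→3, push 2): res(5,3)=7

Residual capacity of (5,3): 7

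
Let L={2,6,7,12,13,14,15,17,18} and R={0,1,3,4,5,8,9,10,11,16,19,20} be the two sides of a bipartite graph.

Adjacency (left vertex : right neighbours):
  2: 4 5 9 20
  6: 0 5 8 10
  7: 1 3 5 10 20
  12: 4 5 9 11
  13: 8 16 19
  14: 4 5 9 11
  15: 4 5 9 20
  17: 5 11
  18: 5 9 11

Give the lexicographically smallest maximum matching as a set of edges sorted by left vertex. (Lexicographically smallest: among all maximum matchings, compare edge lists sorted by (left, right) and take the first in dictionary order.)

|M| = 8 (so the lex-smallest maximum matching has 8 edges)
process left vertices in ascending order; for each, take the smallest-labelled available neighbour that still permits 8 edges overall, or leave it unmatched if none does
lex-smallest matching: {2-4, 6-0, 7-1, 12-5, 13-8, 14-9, 15-20, 17-11}

Lex-smallest maximum matching: {(2,4), (6,0), (7,1), (12,5), (13,8), (14,9), (15,20), (17,11)}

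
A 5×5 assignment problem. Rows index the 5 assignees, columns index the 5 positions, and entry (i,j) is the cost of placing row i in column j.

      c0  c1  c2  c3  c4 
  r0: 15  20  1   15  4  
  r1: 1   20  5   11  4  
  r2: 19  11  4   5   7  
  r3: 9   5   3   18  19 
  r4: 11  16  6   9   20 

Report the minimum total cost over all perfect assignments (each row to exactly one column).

Minimum assignment cost: 21

optimal assignment: row0→col4 (cost 4), row1→col0 (cost 1), row2→col3 (cost 5), row3→col1 (cost 5), row4→col2 (cost 6)
total = 4 + 1 + 5 + 5 + 6 = 21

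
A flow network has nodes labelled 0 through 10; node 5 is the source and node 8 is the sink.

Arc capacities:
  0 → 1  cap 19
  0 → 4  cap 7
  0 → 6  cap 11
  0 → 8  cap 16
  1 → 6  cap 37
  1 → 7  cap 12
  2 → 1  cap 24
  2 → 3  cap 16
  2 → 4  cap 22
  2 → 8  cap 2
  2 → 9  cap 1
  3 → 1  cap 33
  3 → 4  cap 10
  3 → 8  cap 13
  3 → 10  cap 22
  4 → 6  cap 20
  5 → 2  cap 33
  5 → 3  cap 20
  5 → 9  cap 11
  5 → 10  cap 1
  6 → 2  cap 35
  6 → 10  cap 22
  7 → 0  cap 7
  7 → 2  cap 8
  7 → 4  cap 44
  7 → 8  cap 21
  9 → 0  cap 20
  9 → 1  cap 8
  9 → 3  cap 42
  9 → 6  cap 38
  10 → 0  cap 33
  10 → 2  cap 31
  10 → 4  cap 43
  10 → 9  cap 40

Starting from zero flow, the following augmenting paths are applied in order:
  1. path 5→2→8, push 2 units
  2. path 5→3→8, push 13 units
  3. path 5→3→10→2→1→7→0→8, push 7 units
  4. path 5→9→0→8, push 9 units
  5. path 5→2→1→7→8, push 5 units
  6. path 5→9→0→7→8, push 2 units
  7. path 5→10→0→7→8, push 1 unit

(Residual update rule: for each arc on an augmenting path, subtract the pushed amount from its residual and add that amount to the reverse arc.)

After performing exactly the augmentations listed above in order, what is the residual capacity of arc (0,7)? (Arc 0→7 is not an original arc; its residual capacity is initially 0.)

Residual capacity of (0,7): 4

after path 1 (5→2→8, push 2): res(0,7)=0
after path 2 (5→3→8, push 13): res(0,7)=0
after path 3 (5→3→10→2→1→7→0→8, push 7): res(0,7)=7
after path 4 (5→9→0→8, push 9): res(0,7)=7
after path 5 (5→2→1→7→8, push 5): res(0,7)=7
after path 6 (5→9→0→7→8, push 2): res(0,7)=5
after path 7 (5→10→0→7→8, push 1): res(0,7)=4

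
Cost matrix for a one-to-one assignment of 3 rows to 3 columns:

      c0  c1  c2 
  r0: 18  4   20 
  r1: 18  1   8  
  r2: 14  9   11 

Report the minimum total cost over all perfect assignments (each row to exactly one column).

Minimum assignment cost: 26

optimal assignment: row0→col1 (cost 4), row1→col2 (cost 8), row2→col0 (cost 14)
total = 4 + 8 + 14 = 26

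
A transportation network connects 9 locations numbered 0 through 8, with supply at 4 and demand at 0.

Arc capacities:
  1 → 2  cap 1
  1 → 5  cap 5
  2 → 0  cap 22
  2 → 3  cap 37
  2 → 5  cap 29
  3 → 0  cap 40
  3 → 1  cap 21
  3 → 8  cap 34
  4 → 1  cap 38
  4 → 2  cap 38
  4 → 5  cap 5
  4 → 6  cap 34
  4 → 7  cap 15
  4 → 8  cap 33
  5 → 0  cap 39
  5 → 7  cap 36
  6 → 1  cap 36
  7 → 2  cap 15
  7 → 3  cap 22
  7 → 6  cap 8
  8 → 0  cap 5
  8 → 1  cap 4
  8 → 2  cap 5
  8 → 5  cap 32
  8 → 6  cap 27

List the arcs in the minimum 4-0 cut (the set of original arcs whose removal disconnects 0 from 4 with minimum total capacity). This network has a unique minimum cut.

augment #1: 4→2→0 push 22
augment #2: 4→5→0 push 5
augment #3: 4→8→0 push 5
augment #4: 4→1→5→0 push 5
augment #5: 4→2→3→0 push 16
augment #6: 4→7→3→0 push 15
augment #7: 4→8→5→0 push 28
augment #8: 4→1→2→3→0 push 1
max flow = 97; residual-reachable set from 4 gives S-side
cut edges (S→T): {(1,2), (1,5), (4,2), (4,5), (4,7), (4,8)} total cap 97

Min-cut arcs: {(1,2), (1,5), (4,2), (4,5), (4,7), (4,8)} (total capacity 97)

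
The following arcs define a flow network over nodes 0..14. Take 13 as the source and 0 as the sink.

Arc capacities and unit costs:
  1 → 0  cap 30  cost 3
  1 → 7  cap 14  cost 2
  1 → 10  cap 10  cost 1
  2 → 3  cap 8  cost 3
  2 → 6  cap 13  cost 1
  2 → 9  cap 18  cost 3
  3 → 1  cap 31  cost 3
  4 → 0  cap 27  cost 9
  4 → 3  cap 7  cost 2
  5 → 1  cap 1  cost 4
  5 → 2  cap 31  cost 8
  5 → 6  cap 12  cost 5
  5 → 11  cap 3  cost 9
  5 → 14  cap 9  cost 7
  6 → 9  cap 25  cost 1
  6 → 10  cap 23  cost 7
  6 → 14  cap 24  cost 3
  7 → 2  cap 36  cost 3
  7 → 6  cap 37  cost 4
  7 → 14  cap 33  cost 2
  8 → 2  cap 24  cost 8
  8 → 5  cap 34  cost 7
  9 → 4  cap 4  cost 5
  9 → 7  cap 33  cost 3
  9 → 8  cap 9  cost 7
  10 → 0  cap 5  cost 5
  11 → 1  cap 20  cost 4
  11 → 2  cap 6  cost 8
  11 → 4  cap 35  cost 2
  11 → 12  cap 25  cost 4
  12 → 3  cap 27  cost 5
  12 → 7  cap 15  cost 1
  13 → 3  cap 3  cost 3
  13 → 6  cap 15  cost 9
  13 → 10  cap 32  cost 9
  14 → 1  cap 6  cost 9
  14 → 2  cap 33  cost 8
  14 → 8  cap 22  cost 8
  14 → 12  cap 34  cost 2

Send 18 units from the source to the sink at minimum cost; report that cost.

shortest-cost path #1: 13→3→1→0 push 3 @ unit cost 9 (adds 27)
shortest-cost path #2: 13→10→0 push 5 @ unit cost 14 (adds 70)
shortest-cost path #3: 13→6→9→4→3→1→0 push 4 @ unit cost 23 (adds 92)
shortest-cost path #4: 13→6→14→1→0 push 6 @ unit cost 24 (adds 144)
total cost = 333

Minimum cost for 18 units: 333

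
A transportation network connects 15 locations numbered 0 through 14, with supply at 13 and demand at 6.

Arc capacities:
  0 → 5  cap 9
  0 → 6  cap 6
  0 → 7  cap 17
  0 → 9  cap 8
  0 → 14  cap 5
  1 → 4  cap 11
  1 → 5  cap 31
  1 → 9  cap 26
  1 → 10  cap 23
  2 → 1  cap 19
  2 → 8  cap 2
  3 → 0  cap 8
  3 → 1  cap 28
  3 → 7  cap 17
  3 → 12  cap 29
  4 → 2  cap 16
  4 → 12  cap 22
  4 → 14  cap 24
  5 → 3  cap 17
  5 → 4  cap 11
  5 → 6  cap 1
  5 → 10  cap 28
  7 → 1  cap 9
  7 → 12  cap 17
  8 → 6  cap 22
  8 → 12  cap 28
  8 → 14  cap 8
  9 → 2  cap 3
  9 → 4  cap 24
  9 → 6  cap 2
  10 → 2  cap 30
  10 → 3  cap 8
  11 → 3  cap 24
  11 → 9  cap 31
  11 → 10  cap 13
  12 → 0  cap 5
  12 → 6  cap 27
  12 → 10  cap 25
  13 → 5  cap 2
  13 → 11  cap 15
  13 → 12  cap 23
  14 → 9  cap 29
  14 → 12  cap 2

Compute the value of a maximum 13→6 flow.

augment #1: 13→5→6 bottleneck 1, total now 1
augment #2: 13→12→6 bottleneck 23, total now 24
augment #3: 13→11→9→6 bottleneck 2, total now 26
augment #4: 13→5→3→0→6 bottleneck 1, total now 27
augment #5: 13→11→3→0→6 bottleneck 5, total now 32
augment #6: 13→11→3→12→6 bottleneck 4, total now 36
augment #7: 13→11→9→2→8→6 bottleneck 2, total now 38

Maximum flow value: 38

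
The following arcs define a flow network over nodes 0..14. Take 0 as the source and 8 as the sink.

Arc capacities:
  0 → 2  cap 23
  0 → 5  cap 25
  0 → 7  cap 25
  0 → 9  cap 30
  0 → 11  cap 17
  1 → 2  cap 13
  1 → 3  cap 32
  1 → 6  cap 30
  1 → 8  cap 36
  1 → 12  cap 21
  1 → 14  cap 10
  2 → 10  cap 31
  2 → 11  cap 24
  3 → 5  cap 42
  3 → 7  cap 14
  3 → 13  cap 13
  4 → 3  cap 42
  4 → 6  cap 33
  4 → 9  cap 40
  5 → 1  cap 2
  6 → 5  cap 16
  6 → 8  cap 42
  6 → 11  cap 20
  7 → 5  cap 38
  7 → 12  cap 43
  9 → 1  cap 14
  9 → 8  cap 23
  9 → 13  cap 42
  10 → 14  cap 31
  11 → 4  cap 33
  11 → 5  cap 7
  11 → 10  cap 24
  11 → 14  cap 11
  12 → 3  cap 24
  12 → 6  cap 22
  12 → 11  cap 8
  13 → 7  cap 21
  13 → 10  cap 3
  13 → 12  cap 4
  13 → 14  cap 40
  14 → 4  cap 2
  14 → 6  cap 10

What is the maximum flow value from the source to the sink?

Maximum flow value: 81

augment #1: 0→9→8 bottleneck 23, total now 23
augment #2: 0→5→1→8 bottleneck 2, total now 25
augment #3: 0→9→1→8 bottleneck 7, total now 32
augment #4: 0→7→12→6→8 bottleneck 22, total now 54
augment #5: 0→11→4→6→8 bottleneck 17, total now 71
augment #6: 0→2→10→14→6→8 bottleneck 3, total now 74
augment #7: 0→2→11→4→9→1→8 bottleneck 7, total now 81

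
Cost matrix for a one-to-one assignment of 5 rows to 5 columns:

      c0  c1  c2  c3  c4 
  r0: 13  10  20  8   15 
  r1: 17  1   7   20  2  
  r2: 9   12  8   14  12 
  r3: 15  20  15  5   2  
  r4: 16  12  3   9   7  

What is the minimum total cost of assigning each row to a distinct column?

optimal assignment: row0→col3 (cost 8), row1→col1 (cost 1), row2→col0 (cost 9), row3→col4 (cost 2), row4→col2 (cost 3)
total = 8 + 1 + 9 + 2 + 3 = 23

Minimum assignment cost: 23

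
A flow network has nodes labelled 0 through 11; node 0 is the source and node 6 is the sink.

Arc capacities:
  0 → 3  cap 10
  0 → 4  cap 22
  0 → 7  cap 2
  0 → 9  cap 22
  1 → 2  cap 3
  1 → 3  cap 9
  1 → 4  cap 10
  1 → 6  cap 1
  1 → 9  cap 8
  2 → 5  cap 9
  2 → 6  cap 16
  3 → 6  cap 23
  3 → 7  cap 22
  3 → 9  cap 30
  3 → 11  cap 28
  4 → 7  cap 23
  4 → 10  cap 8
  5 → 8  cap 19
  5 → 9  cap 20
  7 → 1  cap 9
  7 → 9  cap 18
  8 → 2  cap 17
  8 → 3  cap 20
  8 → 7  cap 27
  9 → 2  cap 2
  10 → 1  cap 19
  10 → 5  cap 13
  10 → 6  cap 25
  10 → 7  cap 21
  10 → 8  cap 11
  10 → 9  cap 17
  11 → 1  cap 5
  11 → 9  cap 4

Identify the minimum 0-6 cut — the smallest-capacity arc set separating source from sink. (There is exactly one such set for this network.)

Min-cut arcs: {(0,3), (4,10), (7,1), (9,2)} (total capacity 29)

augment #1: 0→3→6 push 10
augment #2: 0→4→10→6 push 8
augment #3: 0→7→1→6 push 1
augment #4: 0→9→2→6 push 2
augment #5: 0→7→1→2→6 push 1
augment #6: 0→4→7→1→2→6 push 2
augment #7: 0→4→7→1→3→6 push 5
max flow = 29; residual-reachable set from 0 gives S-side
cut edges (S→T): {(0,3), (4,10), (7,1), (9,2)} total cap 29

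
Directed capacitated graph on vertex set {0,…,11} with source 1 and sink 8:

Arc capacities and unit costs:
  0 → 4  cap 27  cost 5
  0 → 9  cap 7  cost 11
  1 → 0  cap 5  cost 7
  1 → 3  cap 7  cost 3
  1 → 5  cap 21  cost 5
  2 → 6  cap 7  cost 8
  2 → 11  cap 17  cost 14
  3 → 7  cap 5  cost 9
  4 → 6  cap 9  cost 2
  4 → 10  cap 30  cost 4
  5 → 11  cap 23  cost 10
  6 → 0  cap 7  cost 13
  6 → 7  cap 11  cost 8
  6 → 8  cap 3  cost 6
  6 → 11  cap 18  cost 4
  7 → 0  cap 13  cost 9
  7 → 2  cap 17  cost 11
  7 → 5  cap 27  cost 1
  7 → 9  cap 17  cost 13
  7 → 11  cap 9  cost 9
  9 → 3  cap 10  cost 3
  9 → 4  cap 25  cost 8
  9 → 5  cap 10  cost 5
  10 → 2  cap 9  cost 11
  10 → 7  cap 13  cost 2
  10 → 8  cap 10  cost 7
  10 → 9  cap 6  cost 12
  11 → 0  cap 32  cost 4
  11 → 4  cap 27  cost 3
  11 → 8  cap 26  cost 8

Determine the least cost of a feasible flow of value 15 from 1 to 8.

Minimum cost for 15 units: 336

shortest-cost path #1: 1→0→4→6→8 push 3 @ unit cost 20 (adds 60)
shortest-cost path #2: 1→5→11→8 push 12 @ unit cost 23 (adds 276)
total cost = 336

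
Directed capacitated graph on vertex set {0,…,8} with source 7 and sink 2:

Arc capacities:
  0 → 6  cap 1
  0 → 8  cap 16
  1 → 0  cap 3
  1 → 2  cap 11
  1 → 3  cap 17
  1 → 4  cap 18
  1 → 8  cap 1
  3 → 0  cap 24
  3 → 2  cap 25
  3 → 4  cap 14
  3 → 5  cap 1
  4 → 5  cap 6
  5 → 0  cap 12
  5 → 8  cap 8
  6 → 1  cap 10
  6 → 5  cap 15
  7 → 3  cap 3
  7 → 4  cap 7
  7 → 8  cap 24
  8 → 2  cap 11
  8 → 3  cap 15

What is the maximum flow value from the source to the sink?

Maximum flow value: 30

augment #1: 7→3→2 bottleneck 3, total now 3
augment #2: 7→8→2 bottleneck 11, total now 14
augment #3: 7→8→3→2 bottleneck 13, total now 27
augment #4: 7→4→5→8→3→2 bottleneck 2, total now 29
augment #5: 7→4→5→0→6→1→2 bottleneck 1, total now 30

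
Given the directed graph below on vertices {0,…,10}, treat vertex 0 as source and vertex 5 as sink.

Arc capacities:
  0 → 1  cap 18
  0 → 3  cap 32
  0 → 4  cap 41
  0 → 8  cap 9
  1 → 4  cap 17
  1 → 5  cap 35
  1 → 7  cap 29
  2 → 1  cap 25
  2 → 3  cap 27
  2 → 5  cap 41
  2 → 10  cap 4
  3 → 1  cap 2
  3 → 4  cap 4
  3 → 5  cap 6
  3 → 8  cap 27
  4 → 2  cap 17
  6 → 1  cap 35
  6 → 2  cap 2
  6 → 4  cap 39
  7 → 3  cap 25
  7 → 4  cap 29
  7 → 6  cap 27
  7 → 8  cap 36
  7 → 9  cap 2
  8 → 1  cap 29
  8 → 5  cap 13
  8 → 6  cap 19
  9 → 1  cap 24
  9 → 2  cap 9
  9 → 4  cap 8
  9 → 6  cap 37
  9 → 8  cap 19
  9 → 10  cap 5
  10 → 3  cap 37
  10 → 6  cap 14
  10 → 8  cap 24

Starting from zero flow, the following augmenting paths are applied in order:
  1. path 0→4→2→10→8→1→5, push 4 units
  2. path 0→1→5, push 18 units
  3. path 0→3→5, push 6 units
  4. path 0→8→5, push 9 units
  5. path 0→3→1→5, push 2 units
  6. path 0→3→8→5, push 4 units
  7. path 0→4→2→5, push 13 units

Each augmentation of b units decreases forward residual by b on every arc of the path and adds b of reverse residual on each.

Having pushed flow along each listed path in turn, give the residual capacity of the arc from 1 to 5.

Residual capacity of (1,5): 11

after path 1 (0→4→2→10→8→1→5, push 4): res(1,5)=31
after path 2 (0→1→5, push 18): res(1,5)=13
after path 3 (0→3→5, push 6): res(1,5)=13
after path 4 (0→8→5, push 9): res(1,5)=13
after path 5 (0→3→1→5, push 2): res(1,5)=11
after path 6 (0→3→8→5, push 4): res(1,5)=11
after path 7 (0→4→2→5, push 13): res(1,5)=11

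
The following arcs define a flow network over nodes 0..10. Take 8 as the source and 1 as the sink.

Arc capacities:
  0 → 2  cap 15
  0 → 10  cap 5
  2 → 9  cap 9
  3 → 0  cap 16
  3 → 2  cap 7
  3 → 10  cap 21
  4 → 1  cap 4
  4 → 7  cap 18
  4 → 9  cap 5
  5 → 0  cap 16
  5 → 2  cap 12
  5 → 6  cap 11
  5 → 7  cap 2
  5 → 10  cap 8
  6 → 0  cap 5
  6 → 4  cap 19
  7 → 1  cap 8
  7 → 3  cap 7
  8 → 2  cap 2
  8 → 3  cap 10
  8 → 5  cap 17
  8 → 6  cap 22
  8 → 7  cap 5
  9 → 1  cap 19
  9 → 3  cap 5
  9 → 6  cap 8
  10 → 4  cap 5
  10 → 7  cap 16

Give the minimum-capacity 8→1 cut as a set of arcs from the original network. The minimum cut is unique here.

augment #1: 8→7→1 push 5
augment #2: 8→2→9→1 push 2
augment #3: 8→5→7→1 push 2
augment #4: 8→6→4→1 push 4
augment #5: 8→3→2→9→1 push 7
augment #6: 8→3→10→7→1 push 1
augment #7: 8→6→4→9→1 push 5
max flow = 26; residual-reachable set from 8 gives S-side
cut edges (S→T): {(2,9), (4,1), (4,9), (7,1)} total cap 26

Min-cut arcs: {(2,9), (4,1), (4,9), (7,1)} (total capacity 26)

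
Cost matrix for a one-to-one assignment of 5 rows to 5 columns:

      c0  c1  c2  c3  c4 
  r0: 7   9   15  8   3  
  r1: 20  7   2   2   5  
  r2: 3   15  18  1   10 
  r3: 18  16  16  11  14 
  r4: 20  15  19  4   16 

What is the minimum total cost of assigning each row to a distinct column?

optimal assignment: row0→col4 (cost 3), row1→col2 (cost 2), row2→col0 (cost 3), row3→col1 (cost 16), row4→col3 (cost 4)
total = 3 + 2 + 3 + 16 + 4 = 28

Minimum assignment cost: 28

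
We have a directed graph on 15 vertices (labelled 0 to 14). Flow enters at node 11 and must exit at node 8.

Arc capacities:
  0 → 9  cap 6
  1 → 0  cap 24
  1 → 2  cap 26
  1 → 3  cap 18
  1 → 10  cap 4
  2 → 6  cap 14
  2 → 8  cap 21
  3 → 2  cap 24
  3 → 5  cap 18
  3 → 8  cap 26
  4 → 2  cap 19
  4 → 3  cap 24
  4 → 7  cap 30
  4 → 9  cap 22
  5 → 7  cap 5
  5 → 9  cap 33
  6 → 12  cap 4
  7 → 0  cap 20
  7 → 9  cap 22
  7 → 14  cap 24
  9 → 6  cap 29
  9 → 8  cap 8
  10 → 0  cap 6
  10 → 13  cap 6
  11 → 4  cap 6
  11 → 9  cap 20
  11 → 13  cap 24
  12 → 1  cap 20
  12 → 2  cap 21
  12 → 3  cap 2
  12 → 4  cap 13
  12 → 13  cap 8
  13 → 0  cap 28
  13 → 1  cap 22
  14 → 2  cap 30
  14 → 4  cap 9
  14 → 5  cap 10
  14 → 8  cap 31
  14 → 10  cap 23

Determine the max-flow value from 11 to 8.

augment #1: 11→9→8 bottleneck 8, total now 8
augment #2: 11→4→2→8 bottleneck 6, total now 14
augment #3: 11→13→1→2→8 bottleneck 15, total now 29
augment #4: 11→13→1→3→8 bottleneck 7, total now 36
augment #5: 11→9→6→12→3→8 bottleneck 2, total now 38
augment #6: 11→9→6→12→1→3→8 bottleneck 2, total now 40

Maximum flow value: 40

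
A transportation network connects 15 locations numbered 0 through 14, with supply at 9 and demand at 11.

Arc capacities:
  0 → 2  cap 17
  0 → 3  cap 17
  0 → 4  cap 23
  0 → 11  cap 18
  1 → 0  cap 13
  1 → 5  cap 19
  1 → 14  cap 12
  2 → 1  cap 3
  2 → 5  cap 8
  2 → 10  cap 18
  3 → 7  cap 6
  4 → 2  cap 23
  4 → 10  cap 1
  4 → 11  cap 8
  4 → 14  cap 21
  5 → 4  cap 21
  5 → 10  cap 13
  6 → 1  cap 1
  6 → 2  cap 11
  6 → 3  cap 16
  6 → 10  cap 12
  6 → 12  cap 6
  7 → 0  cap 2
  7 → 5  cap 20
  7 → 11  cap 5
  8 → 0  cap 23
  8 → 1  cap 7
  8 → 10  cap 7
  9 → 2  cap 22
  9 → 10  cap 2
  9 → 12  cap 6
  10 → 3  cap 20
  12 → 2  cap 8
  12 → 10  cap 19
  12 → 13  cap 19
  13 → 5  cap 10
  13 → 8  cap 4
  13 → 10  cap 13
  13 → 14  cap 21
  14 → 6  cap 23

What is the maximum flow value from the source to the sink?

Maximum flow value: 22

augment #1: 9→2→1→0→11 bottleneck 3, total now 3
augment #2: 9→2→5→4→11 bottleneck 8, total now 11
augment #3: 9→10→3→7→11 bottleneck 2, total now 13
augment #4: 9→2→10→3→7→11 bottleneck 3, total now 16
augment #5: 9→12→13→8→0→11 bottleneck 4, total now 20
augment #6: 9→2→10→3→7→0→11 bottleneck 1, total now 21
augment #7: 9→12→13→14→6→1→0→11 bottleneck 1, total now 22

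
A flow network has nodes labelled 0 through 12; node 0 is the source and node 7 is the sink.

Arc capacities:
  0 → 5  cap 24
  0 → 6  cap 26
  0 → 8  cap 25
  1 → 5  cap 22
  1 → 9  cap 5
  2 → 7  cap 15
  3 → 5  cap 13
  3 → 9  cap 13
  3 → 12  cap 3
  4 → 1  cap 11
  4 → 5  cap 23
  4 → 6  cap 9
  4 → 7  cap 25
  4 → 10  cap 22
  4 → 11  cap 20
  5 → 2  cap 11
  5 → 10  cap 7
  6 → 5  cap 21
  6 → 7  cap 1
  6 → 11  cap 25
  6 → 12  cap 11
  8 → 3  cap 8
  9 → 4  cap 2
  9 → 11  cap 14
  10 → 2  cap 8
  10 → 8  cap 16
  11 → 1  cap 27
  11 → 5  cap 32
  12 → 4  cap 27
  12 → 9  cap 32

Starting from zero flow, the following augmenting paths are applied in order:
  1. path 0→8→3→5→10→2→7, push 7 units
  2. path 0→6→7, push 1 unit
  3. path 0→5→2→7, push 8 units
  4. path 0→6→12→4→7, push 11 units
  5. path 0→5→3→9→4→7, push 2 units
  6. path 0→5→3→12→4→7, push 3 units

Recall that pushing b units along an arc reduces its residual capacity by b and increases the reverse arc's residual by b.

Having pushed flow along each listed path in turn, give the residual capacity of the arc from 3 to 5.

after path 1 (0→8→3→5→10→2→7, push 7): res(3,5)=6
after path 2 (0→6→7, push 1): res(3,5)=6
after path 3 (0→5→2→7, push 8): res(3,5)=6
after path 4 (0→6→12→4→7, push 11): res(3,5)=6
after path 5 (0→5→3→9→4→7, push 2): res(3,5)=8
after path 6 (0→5→3→12→4→7, push 3): res(3,5)=11

Residual capacity of (3,5): 11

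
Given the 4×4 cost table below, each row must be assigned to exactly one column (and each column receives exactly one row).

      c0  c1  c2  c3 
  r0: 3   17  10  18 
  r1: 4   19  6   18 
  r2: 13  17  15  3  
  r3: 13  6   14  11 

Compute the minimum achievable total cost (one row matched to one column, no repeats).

optimal assignment: row0→col0 (cost 3), row1→col2 (cost 6), row2→col3 (cost 3), row3→col1 (cost 6)
total = 3 + 6 + 3 + 6 = 18

Minimum assignment cost: 18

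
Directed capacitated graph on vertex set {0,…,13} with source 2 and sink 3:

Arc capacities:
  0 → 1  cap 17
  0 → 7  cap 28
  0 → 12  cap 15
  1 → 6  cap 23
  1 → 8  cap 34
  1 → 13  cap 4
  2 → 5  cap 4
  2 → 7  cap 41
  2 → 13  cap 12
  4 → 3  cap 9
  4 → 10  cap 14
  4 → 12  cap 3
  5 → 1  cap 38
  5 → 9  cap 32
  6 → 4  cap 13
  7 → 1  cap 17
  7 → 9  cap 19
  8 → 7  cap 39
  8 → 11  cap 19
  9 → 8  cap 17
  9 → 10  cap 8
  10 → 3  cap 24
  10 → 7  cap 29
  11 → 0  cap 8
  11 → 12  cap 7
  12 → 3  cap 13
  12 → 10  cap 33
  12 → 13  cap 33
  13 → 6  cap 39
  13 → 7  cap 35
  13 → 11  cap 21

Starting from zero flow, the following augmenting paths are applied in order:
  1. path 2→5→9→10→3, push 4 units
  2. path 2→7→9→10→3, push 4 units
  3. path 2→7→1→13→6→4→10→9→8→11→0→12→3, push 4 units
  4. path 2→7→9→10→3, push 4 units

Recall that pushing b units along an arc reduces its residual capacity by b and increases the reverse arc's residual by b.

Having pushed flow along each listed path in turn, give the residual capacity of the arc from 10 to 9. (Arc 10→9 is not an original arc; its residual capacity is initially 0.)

Residual capacity of (10,9): 8

after path 1 (2→5→9→10→3, push 4): res(10,9)=4
after path 2 (2→7→9→10→3, push 4): res(10,9)=8
after path 3 (2→7→1→13→6→4→10→9→8→11→0→12→3, push 4): res(10,9)=4
after path 4 (2→7→9→10→3, push 4): res(10,9)=8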